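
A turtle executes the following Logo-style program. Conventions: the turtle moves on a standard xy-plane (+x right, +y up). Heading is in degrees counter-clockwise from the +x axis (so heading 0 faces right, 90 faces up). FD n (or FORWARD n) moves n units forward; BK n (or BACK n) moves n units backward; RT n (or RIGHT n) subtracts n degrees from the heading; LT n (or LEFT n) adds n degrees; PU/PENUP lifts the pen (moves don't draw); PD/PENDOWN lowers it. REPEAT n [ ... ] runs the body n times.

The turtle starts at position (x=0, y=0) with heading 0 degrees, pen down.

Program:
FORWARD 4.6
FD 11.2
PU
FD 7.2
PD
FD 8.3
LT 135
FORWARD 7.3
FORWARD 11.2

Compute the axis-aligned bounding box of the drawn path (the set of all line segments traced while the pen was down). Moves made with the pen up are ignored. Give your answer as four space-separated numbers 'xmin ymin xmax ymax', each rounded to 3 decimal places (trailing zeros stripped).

Answer: 0 0 31.3 13.081

Derivation:
Executing turtle program step by step:
Start: pos=(0,0), heading=0, pen down
FD 4.6: (0,0) -> (4.6,0) [heading=0, draw]
FD 11.2: (4.6,0) -> (15.8,0) [heading=0, draw]
PU: pen up
FD 7.2: (15.8,0) -> (23,0) [heading=0, move]
PD: pen down
FD 8.3: (23,0) -> (31.3,0) [heading=0, draw]
LT 135: heading 0 -> 135
FD 7.3: (31.3,0) -> (26.138,5.162) [heading=135, draw]
FD 11.2: (26.138,5.162) -> (18.219,13.081) [heading=135, draw]
Final: pos=(18.219,13.081), heading=135, 5 segment(s) drawn

Segment endpoints: x in {0, 4.6, 15.8, 18.219, 23, 26.138, 31.3}, y in {0, 5.162, 13.081}
xmin=0, ymin=0, xmax=31.3, ymax=13.081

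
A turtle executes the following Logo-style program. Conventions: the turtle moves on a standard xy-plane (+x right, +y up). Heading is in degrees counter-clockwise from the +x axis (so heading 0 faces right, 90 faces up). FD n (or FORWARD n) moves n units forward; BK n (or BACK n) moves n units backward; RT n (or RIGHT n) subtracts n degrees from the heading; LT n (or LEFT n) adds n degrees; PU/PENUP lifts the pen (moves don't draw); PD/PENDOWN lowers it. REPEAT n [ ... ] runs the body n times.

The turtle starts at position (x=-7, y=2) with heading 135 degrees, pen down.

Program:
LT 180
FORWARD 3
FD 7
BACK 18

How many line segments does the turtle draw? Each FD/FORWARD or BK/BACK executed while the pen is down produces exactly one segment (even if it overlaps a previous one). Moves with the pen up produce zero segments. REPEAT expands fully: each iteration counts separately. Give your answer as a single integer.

Answer: 3

Derivation:
Executing turtle program step by step:
Start: pos=(-7,2), heading=135, pen down
LT 180: heading 135 -> 315
FD 3: (-7,2) -> (-4.879,-0.121) [heading=315, draw]
FD 7: (-4.879,-0.121) -> (0.071,-5.071) [heading=315, draw]
BK 18: (0.071,-5.071) -> (-12.657,7.657) [heading=315, draw]
Final: pos=(-12.657,7.657), heading=315, 3 segment(s) drawn
Segments drawn: 3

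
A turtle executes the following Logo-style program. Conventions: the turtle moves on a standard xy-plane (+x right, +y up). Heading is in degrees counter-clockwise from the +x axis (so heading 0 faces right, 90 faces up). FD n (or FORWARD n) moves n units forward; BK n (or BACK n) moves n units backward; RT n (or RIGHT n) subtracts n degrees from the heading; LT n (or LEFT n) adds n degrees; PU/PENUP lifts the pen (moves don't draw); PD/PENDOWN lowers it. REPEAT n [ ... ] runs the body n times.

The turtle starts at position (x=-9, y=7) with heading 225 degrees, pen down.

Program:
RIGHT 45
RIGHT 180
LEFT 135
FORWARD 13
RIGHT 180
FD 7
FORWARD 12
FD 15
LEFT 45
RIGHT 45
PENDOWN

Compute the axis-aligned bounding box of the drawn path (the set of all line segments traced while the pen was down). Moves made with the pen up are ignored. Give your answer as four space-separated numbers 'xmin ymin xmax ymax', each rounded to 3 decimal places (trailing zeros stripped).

Answer: -18.192 -7.849 5.849 16.192

Derivation:
Executing turtle program step by step:
Start: pos=(-9,7), heading=225, pen down
RT 45: heading 225 -> 180
RT 180: heading 180 -> 0
LT 135: heading 0 -> 135
FD 13: (-9,7) -> (-18.192,16.192) [heading=135, draw]
RT 180: heading 135 -> 315
FD 7: (-18.192,16.192) -> (-13.243,11.243) [heading=315, draw]
FD 12: (-13.243,11.243) -> (-4.757,2.757) [heading=315, draw]
FD 15: (-4.757,2.757) -> (5.849,-7.849) [heading=315, draw]
LT 45: heading 315 -> 0
RT 45: heading 0 -> 315
PD: pen down
Final: pos=(5.849,-7.849), heading=315, 4 segment(s) drawn

Segment endpoints: x in {-18.192, -13.243, -9, -4.757, 5.849}, y in {-7.849, 2.757, 7, 11.243, 16.192}
xmin=-18.192, ymin=-7.849, xmax=5.849, ymax=16.192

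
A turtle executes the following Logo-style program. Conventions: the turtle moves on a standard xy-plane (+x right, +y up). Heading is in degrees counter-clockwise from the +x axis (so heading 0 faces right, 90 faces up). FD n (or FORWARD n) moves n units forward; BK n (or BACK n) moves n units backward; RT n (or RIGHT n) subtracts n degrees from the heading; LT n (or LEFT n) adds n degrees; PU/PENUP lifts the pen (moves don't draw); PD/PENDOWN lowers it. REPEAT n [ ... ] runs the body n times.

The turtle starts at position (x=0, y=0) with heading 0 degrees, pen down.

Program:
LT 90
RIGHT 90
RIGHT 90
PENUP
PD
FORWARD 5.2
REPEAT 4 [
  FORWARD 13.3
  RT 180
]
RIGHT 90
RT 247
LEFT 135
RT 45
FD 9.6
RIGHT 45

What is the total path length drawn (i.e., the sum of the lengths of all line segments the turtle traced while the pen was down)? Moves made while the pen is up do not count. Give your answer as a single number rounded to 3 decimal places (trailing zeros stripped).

Executing turtle program step by step:
Start: pos=(0,0), heading=0, pen down
LT 90: heading 0 -> 90
RT 90: heading 90 -> 0
RT 90: heading 0 -> 270
PU: pen up
PD: pen down
FD 5.2: (0,0) -> (0,-5.2) [heading=270, draw]
REPEAT 4 [
  -- iteration 1/4 --
  FD 13.3: (0,-5.2) -> (0,-18.5) [heading=270, draw]
  RT 180: heading 270 -> 90
  -- iteration 2/4 --
  FD 13.3: (0,-18.5) -> (0,-5.2) [heading=90, draw]
  RT 180: heading 90 -> 270
  -- iteration 3/4 --
  FD 13.3: (0,-5.2) -> (0,-18.5) [heading=270, draw]
  RT 180: heading 270 -> 90
  -- iteration 4/4 --
  FD 13.3: (0,-18.5) -> (0,-5.2) [heading=90, draw]
  RT 180: heading 90 -> 270
]
RT 90: heading 270 -> 180
RT 247: heading 180 -> 293
LT 135: heading 293 -> 68
RT 45: heading 68 -> 23
FD 9.6: (0,-5.2) -> (8.837,-1.449) [heading=23, draw]
RT 45: heading 23 -> 338
Final: pos=(8.837,-1.449), heading=338, 6 segment(s) drawn

Segment lengths:
  seg 1: (0,0) -> (0,-5.2), length = 5.2
  seg 2: (0,-5.2) -> (0,-18.5), length = 13.3
  seg 3: (0,-18.5) -> (0,-5.2), length = 13.3
  seg 4: (0,-5.2) -> (0,-18.5), length = 13.3
  seg 5: (0,-18.5) -> (0,-5.2), length = 13.3
  seg 6: (0,-5.2) -> (8.837,-1.449), length = 9.6
Total = 68

Answer: 68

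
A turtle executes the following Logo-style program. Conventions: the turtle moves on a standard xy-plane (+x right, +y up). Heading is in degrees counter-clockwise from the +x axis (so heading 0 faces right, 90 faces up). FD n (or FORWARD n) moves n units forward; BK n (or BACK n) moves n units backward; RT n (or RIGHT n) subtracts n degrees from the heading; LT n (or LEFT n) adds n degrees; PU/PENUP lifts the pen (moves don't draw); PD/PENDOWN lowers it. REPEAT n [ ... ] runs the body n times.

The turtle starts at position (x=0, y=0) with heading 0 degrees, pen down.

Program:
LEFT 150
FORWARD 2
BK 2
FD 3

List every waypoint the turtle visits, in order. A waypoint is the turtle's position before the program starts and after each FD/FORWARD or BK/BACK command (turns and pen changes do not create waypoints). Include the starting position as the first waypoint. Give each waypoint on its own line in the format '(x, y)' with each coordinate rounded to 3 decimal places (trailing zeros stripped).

Executing turtle program step by step:
Start: pos=(0,0), heading=0, pen down
LT 150: heading 0 -> 150
FD 2: (0,0) -> (-1.732,1) [heading=150, draw]
BK 2: (-1.732,1) -> (0,0) [heading=150, draw]
FD 3: (0,0) -> (-2.598,1.5) [heading=150, draw]
Final: pos=(-2.598,1.5), heading=150, 3 segment(s) drawn
Waypoints (4 total):
(0, 0)
(-1.732, 1)
(0, 0)
(-2.598, 1.5)

Answer: (0, 0)
(-1.732, 1)
(0, 0)
(-2.598, 1.5)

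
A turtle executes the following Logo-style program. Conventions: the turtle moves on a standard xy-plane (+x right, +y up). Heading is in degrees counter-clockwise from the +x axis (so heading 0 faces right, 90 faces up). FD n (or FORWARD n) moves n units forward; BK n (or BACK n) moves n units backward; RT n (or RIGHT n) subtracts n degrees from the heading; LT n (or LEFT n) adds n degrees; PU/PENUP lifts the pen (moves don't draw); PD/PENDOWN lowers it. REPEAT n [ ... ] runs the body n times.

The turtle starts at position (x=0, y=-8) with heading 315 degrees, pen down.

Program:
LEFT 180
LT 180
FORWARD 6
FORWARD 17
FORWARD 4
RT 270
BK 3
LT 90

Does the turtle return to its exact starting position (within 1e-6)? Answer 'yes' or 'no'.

Executing turtle program step by step:
Start: pos=(0,-8), heading=315, pen down
LT 180: heading 315 -> 135
LT 180: heading 135 -> 315
FD 6: (0,-8) -> (4.243,-12.243) [heading=315, draw]
FD 17: (4.243,-12.243) -> (16.263,-24.263) [heading=315, draw]
FD 4: (16.263,-24.263) -> (19.092,-27.092) [heading=315, draw]
RT 270: heading 315 -> 45
BK 3: (19.092,-27.092) -> (16.971,-29.213) [heading=45, draw]
LT 90: heading 45 -> 135
Final: pos=(16.971,-29.213), heading=135, 4 segment(s) drawn

Start position: (0, -8)
Final position: (16.971, -29.213)
Distance = 27.166; >= 1e-6 -> NOT closed

Answer: no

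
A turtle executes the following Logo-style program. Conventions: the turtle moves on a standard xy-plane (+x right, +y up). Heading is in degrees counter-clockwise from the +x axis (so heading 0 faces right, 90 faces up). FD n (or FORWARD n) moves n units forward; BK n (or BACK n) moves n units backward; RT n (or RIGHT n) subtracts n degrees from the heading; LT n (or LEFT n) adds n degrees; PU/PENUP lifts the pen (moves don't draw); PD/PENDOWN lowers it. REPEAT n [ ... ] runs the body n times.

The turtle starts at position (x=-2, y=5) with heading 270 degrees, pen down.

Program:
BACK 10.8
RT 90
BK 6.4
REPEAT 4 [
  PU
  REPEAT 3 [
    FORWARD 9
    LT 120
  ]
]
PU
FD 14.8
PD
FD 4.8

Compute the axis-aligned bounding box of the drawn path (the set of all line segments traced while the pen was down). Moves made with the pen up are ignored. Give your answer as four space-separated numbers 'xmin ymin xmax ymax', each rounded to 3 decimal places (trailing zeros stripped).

Executing turtle program step by step:
Start: pos=(-2,5), heading=270, pen down
BK 10.8: (-2,5) -> (-2,15.8) [heading=270, draw]
RT 90: heading 270 -> 180
BK 6.4: (-2,15.8) -> (4.4,15.8) [heading=180, draw]
REPEAT 4 [
  -- iteration 1/4 --
  PU: pen up
  REPEAT 3 [
    -- iteration 1/3 --
    FD 9: (4.4,15.8) -> (-4.6,15.8) [heading=180, move]
    LT 120: heading 180 -> 300
    -- iteration 2/3 --
    FD 9: (-4.6,15.8) -> (-0.1,8.006) [heading=300, move]
    LT 120: heading 300 -> 60
    -- iteration 3/3 --
    FD 9: (-0.1,8.006) -> (4.4,15.8) [heading=60, move]
    LT 120: heading 60 -> 180
  ]
  -- iteration 2/4 --
  PU: pen up
  REPEAT 3 [
    -- iteration 1/3 --
    FD 9: (4.4,15.8) -> (-4.6,15.8) [heading=180, move]
    LT 120: heading 180 -> 300
    -- iteration 2/3 --
    FD 9: (-4.6,15.8) -> (-0.1,8.006) [heading=300, move]
    LT 120: heading 300 -> 60
    -- iteration 3/3 --
    FD 9: (-0.1,8.006) -> (4.4,15.8) [heading=60, move]
    LT 120: heading 60 -> 180
  ]
  -- iteration 3/4 --
  PU: pen up
  REPEAT 3 [
    -- iteration 1/3 --
    FD 9: (4.4,15.8) -> (-4.6,15.8) [heading=180, move]
    LT 120: heading 180 -> 300
    -- iteration 2/3 --
    FD 9: (-4.6,15.8) -> (-0.1,8.006) [heading=300, move]
    LT 120: heading 300 -> 60
    -- iteration 3/3 --
    FD 9: (-0.1,8.006) -> (4.4,15.8) [heading=60, move]
    LT 120: heading 60 -> 180
  ]
  -- iteration 4/4 --
  PU: pen up
  REPEAT 3 [
    -- iteration 1/3 --
    FD 9: (4.4,15.8) -> (-4.6,15.8) [heading=180, move]
    LT 120: heading 180 -> 300
    -- iteration 2/3 --
    FD 9: (-4.6,15.8) -> (-0.1,8.006) [heading=300, move]
    LT 120: heading 300 -> 60
    -- iteration 3/3 --
    FD 9: (-0.1,8.006) -> (4.4,15.8) [heading=60, move]
    LT 120: heading 60 -> 180
  ]
]
PU: pen up
FD 14.8: (4.4,15.8) -> (-10.4,15.8) [heading=180, move]
PD: pen down
FD 4.8: (-10.4,15.8) -> (-15.2,15.8) [heading=180, draw]
Final: pos=(-15.2,15.8), heading=180, 3 segment(s) drawn

Segment endpoints: x in {-15.2, -10.4, -2, -2, 4.4}, y in {5, 15.8, 15.8, 15.8}
xmin=-15.2, ymin=5, xmax=4.4, ymax=15.8

Answer: -15.2 5 4.4 15.8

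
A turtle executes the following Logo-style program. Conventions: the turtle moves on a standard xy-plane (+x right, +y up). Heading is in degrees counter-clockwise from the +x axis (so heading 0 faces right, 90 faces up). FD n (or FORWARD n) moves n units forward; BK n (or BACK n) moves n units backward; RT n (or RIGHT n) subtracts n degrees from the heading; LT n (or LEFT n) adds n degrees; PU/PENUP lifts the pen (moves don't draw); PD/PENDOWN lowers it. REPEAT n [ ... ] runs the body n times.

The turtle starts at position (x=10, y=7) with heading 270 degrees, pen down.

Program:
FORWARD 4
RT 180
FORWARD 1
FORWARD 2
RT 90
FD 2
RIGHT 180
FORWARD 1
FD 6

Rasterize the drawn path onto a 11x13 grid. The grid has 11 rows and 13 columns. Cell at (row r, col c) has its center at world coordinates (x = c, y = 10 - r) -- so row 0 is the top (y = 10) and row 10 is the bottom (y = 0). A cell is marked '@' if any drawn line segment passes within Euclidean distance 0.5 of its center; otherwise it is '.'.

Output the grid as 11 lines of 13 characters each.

Answer: .............
.............
.............
..........@..
.....@@@@@@@@
..........@..
..........@..
..........@..
.............
.............
.............

Derivation:
Segment 0: (10,7) -> (10,3)
Segment 1: (10,3) -> (10,4)
Segment 2: (10,4) -> (10,6)
Segment 3: (10,6) -> (12,6)
Segment 4: (12,6) -> (11,6)
Segment 5: (11,6) -> (5,6)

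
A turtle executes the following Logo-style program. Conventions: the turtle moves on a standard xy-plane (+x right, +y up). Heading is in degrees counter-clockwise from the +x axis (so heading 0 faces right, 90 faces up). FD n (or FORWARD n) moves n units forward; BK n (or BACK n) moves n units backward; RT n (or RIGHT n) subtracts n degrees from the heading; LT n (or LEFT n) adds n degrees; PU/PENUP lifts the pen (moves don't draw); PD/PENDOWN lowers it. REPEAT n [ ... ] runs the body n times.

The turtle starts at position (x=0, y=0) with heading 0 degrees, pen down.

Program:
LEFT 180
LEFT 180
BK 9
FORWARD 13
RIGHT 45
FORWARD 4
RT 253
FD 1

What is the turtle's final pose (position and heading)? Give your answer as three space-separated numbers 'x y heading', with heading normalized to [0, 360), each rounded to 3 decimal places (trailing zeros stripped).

Executing turtle program step by step:
Start: pos=(0,0), heading=0, pen down
LT 180: heading 0 -> 180
LT 180: heading 180 -> 0
BK 9: (0,0) -> (-9,0) [heading=0, draw]
FD 13: (-9,0) -> (4,0) [heading=0, draw]
RT 45: heading 0 -> 315
FD 4: (4,0) -> (6.828,-2.828) [heading=315, draw]
RT 253: heading 315 -> 62
FD 1: (6.828,-2.828) -> (7.298,-1.945) [heading=62, draw]
Final: pos=(7.298,-1.945), heading=62, 4 segment(s) drawn

Answer: 7.298 -1.945 62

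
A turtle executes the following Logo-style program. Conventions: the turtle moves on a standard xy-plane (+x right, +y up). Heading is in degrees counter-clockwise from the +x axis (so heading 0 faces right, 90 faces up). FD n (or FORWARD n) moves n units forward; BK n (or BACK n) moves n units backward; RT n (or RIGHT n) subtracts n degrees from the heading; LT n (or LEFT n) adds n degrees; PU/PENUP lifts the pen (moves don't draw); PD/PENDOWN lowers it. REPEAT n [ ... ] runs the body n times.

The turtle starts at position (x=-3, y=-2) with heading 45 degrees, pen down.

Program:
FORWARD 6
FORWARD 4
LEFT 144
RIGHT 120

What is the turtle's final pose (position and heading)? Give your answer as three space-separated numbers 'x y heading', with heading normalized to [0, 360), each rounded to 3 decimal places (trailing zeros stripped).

Executing turtle program step by step:
Start: pos=(-3,-2), heading=45, pen down
FD 6: (-3,-2) -> (1.243,2.243) [heading=45, draw]
FD 4: (1.243,2.243) -> (4.071,5.071) [heading=45, draw]
LT 144: heading 45 -> 189
RT 120: heading 189 -> 69
Final: pos=(4.071,5.071), heading=69, 2 segment(s) drawn

Answer: 4.071 5.071 69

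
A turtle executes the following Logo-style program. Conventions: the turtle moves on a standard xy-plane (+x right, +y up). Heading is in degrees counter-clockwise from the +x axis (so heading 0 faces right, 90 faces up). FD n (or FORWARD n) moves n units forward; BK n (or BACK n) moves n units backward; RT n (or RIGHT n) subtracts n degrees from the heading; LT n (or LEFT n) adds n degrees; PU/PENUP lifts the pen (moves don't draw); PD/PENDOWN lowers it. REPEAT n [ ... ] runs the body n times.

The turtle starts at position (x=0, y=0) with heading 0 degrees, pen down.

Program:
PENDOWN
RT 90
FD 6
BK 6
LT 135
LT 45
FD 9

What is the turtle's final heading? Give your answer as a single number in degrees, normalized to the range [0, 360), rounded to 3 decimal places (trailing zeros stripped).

Answer: 90

Derivation:
Executing turtle program step by step:
Start: pos=(0,0), heading=0, pen down
PD: pen down
RT 90: heading 0 -> 270
FD 6: (0,0) -> (0,-6) [heading=270, draw]
BK 6: (0,-6) -> (0,0) [heading=270, draw]
LT 135: heading 270 -> 45
LT 45: heading 45 -> 90
FD 9: (0,0) -> (0,9) [heading=90, draw]
Final: pos=(0,9), heading=90, 3 segment(s) drawn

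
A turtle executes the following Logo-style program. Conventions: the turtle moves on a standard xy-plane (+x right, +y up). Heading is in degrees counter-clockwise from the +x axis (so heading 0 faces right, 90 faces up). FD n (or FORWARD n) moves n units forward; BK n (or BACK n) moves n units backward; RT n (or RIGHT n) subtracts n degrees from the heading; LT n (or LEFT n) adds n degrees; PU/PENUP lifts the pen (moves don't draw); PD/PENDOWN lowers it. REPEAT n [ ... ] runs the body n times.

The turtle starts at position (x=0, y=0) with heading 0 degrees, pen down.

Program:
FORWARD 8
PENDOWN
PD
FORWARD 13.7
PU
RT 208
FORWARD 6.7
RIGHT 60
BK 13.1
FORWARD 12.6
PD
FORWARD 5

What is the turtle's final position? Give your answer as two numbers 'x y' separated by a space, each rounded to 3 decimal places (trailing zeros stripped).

Executing turtle program step by step:
Start: pos=(0,0), heading=0, pen down
FD 8: (0,0) -> (8,0) [heading=0, draw]
PD: pen down
PD: pen down
FD 13.7: (8,0) -> (21.7,0) [heading=0, draw]
PU: pen up
RT 208: heading 0 -> 152
FD 6.7: (21.7,0) -> (15.784,3.145) [heading=152, move]
RT 60: heading 152 -> 92
BK 13.1: (15.784,3.145) -> (16.241,-9.947) [heading=92, move]
FD 12.6: (16.241,-9.947) -> (15.802,2.646) [heading=92, move]
PD: pen down
FD 5: (15.802,2.646) -> (15.627,7.643) [heading=92, draw]
Final: pos=(15.627,7.643), heading=92, 3 segment(s) drawn

Answer: 15.627 7.643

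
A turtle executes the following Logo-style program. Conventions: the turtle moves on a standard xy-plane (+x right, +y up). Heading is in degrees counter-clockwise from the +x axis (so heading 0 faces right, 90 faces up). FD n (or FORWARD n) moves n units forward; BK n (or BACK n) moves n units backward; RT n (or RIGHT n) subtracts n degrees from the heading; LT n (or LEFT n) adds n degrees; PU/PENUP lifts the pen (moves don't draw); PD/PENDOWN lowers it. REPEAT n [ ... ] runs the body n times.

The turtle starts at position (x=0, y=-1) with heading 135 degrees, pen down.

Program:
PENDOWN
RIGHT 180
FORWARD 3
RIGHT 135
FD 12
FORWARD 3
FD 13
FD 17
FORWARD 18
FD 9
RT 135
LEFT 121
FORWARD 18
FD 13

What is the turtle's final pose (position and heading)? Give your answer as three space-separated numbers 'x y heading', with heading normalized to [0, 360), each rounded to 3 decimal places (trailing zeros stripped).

Answer: -99.958 4.378 166

Derivation:
Executing turtle program step by step:
Start: pos=(0,-1), heading=135, pen down
PD: pen down
RT 180: heading 135 -> 315
FD 3: (0,-1) -> (2.121,-3.121) [heading=315, draw]
RT 135: heading 315 -> 180
FD 12: (2.121,-3.121) -> (-9.879,-3.121) [heading=180, draw]
FD 3: (-9.879,-3.121) -> (-12.879,-3.121) [heading=180, draw]
FD 13: (-12.879,-3.121) -> (-25.879,-3.121) [heading=180, draw]
FD 17: (-25.879,-3.121) -> (-42.879,-3.121) [heading=180, draw]
FD 18: (-42.879,-3.121) -> (-60.879,-3.121) [heading=180, draw]
FD 9: (-60.879,-3.121) -> (-69.879,-3.121) [heading=180, draw]
RT 135: heading 180 -> 45
LT 121: heading 45 -> 166
FD 18: (-69.879,-3.121) -> (-87.344,1.233) [heading=166, draw]
FD 13: (-87.344,1.233) -> (-99.958,4.378) [heading=166, draw]
Final: pos=(-99.958,4.378), heading=166, 9 segment(s) drawn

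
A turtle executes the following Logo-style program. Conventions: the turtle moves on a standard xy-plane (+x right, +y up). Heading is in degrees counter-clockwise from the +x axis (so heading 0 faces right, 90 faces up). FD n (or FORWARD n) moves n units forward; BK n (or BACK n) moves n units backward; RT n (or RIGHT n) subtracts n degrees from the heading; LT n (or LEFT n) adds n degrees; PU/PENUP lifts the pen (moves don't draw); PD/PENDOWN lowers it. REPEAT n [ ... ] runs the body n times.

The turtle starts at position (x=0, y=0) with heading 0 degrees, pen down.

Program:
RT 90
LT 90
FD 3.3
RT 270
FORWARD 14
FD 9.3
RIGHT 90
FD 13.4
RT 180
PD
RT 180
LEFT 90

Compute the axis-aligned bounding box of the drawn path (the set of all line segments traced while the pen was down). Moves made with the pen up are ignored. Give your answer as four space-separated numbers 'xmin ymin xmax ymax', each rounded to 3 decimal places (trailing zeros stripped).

Executing turtle program step by step:
Start: pos=(0,0), heading=0, pen down
RT 90: heading 0 -> 270
LT 90: heading 270 -> 0
FD 3.3: (0,0) -> (3.3,0) [heading=0, draw]
RT 270: heading 0 -> 90
FD 14: (3.3,0) -> (3.3,14) [heading=90, draw]
FD 9.3: (3.3,14) -> (3.3,23.3) [heading=90, draw]
RT 90: heading 90 -> 0
FD 13.4: (3.3,23.3) -> (16.7,23.3) [heading=0, draw]
RT 180: heading 0 -> 180
PD: pen down
RT 180: heading 180 -> 0
LT 90: heading 0 -> 90
Final: pos=(16.7,23.3), heading=90, 4 segment(s) drawn

Segment endpoints: x in {0, 3.3, 3.3, 3.3, 16.7}, y in {0, 14, 23.3, 23.3}
xmin=0, ymin=0, xmax=16.7, ymax=23.3

Answer: 0 0 16.7 23.3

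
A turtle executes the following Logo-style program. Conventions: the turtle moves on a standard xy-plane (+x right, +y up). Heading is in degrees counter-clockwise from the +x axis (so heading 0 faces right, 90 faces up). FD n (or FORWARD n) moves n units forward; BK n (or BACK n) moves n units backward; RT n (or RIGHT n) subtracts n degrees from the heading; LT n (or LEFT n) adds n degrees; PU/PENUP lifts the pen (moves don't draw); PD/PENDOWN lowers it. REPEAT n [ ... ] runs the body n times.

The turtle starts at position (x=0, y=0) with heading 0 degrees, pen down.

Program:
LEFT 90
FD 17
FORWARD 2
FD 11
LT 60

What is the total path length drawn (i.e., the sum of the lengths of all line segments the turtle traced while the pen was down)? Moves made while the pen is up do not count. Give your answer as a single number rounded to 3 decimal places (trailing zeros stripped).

Answer: 30

Derivation:
Executing turtle program step by step:
Start: pos=(0,0), heading=0, pen down
LT 90: heading 0 -> 90
FD 17: (0,0) -> (0,17) [heading=90, draw]
FD 2: (0,17) -> (0,19) [heading=90, draw]
FD 11: (0,19) -> (0,30) [heading=90, draw]
LT 60: heading 90 -> 150
Final: pos=(0,30), heading=150, 3 segment(s) drawn

Segment lengths:
  seg 1: (0,0) -> (0,17), length = 17
  seg 2: (0,17) -> (0,19), length = 2
  seg 3: (0,19) -> (0,30), length = 11
Total = 30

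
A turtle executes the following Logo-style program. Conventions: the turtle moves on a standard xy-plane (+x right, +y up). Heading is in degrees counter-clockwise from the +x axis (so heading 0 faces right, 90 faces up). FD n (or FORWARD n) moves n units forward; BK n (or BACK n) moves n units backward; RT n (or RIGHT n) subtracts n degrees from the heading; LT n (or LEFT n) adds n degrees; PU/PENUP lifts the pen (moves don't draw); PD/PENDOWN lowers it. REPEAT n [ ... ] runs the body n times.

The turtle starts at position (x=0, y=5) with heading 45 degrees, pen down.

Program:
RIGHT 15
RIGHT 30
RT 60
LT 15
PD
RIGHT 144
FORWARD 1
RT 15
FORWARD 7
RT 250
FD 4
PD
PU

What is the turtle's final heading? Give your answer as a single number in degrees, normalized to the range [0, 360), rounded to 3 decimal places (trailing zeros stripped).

Executing turtle program step by step:
Start: pos=(0,5), heading=45, pen down
RT 15: heading 45 -> 30
RT 30: heading 30 -> 0
RT 60: heading 0 -> 300
LT 15: heading 300 -> 315
PD: pen down
RT 144: heading 315 -> 171
FD 1: (0,5) -> (-0.988,5.156) [heading=171, draw]
RT 15: heading 171 -> 156
FD 7: (-0.988,5.156) -> (-7.383,8.004) [heading=156, draw]
RT 250: heading 156 -> 266
FD 4: (-7.383,8.004) -> (-7.662,4.013) [heading=266, draw]
PD: pen down
PU: pen up
Final: pos=(-7.662,4.013), heading=266, 3 segment(s) drawn

Answer: 266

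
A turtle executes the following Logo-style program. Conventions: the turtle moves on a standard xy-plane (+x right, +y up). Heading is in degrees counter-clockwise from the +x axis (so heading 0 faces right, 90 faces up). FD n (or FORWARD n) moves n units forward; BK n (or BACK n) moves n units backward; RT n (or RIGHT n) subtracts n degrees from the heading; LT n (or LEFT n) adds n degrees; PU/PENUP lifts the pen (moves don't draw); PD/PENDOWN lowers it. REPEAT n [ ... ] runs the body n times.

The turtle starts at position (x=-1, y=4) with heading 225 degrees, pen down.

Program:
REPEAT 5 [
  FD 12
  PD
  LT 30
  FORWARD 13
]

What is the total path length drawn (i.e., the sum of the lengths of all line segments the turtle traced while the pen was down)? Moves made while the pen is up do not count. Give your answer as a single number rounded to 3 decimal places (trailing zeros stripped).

Answer: 125

Derivation:
Executing turtle program step by step:
Start: pos=(-1,4), heading=225, pen down
REPEAT 5 [
  -- iteration 1/5 --
  FD 12: (-1,4) -> (-9.485,-4.485) [heading=225, draw]
  PD: pen down
  LT 30: heading 225 -> 255
  FD 13: (-9.485,-4.485) -> (-12.85,-17.042) [heading=255, draw]
  -- iteration 2/5 --
  FD 12: (-12.85,-17.042) -> (-15.956,-28.633) [heading=255, draw]
  PD: pen down
  LT 30: heading 255 -> 285
  FD 13: (-15.956,-28.633) -> (-12.591,-41.19) [heading=285, draw]
  -- iteration 3/5 --
  FD 12: (-12.591,-41.19) -> (-9.485,-52.782) [heading=285, draw]
  PD: pen down
  LT 30: heading 285 -> 315
  FD 13: (-9.485,-52.782) -> (-0.293,-61.974) [heading=315, draw]
  -- iteration 4/5 --
  FD 12: (-0.293,-61.974) -> (8.192,-70.459) [heading=315, draw]
  PD: pen down
  LT 30: heading 315 -> 345
  FD 13: (8.192,-70.459) -> (20.749,-73.824) [heading=345, draw]
  -- iteration 5/5 --
  FD 12: (20.749,-73.824) -> (32.341,-76.93) [heading=345, draw]
  PD: pen down
  LT 30: heading 345 -> 15
  FD 13: (32.341,-76.93) -> (44.898,-73.565) [heading=15, draw]
]
Final: pos=(44.898,-73.565), heading=15, 10 segment(s) drawn

Segment lengths:
  seg 1: (-1,4) -> (-9.485,-4.485), length = 12
  seg 2: (-9.485,-4.485) -> (-12.85,-17.042), length = 13
  seg 3: (-12.85,-17.042) -> (-15.956,-28.633), length = 12
  seg 4: (-15.956,-28.633) -> (-12.591,-41.19), length = 13
  seg 5: (-12.591,-41.19) -> (-9.485,-52.782), length = 12
  seg 6: (-9.485,-52.782) -> (-0.293,-61.974), length = 13
  seg 7: (-0.293,-61.974) -> (8.192,-70.459), length = 12
  seg 8: (8.192,-70.459) -> (20.749,-73.824), length = 13
  seg 9: (20.749,-73.824) -> (32.341,-76.93), length = 12
  seg 10: (32.341,-76.93) -> (44.898,-73.565), length = 13
Total = 125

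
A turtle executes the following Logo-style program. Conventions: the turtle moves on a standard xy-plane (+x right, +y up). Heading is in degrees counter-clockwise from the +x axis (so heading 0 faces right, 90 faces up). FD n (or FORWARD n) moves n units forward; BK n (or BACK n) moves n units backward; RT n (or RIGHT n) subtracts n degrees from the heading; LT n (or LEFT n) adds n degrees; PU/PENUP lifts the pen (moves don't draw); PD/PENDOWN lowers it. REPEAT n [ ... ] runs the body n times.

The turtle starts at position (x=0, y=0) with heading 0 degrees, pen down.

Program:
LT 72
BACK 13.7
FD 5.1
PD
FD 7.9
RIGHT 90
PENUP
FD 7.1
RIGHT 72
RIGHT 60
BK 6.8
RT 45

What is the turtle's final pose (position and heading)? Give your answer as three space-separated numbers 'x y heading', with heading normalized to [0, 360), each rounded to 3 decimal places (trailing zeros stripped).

Executing turtle program step by step:
Start: pos=(0,0), heading=0, pen down
LT 72: heading 0 -> 72
BK 13.7: (0,0) -> (-4.234,-13.029) [heading=72, draw]
FD 5.1: (-4.234,-13.029) -> (-2.658,-8.179) [heading=72, draw]
PD: pen down
FD 7.9: (-2.658,-8.179) -> (-0.216,-0.666) [heading=72, draw]
RT 90: heading 72 -> 342
PU: pen up
FD 7.1: (-0.216,-0.666) -> (6.536,-2.86) [heading=342, move]
RT 72: heading 342 -> 270
RT 60: heading 270 -> 210
BK 6.8: (6.536,-2.86) -> (12.425,0.54) [heading=210, move]
RT 45: heading 210 -> 165
Final: pos=(12.425,0.54), heading=165, 3 segment(s) drawn

Answer: 12.425 0.54 165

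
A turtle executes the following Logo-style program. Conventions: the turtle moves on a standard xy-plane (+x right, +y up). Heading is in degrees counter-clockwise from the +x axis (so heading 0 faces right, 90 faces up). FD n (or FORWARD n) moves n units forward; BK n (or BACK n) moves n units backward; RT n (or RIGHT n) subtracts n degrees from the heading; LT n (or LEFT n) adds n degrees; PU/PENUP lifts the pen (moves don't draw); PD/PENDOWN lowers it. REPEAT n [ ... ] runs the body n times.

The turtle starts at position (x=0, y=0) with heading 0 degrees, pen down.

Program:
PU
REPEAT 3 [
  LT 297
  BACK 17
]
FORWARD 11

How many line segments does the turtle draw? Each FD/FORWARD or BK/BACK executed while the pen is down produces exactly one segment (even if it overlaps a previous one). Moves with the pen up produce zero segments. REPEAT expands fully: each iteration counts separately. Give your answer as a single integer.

Answer: 0

Derivation:
Executing turtle program step by step:
Start: pos=(0,0), heading=0, pen down
PU: pen up
REPEAT 3 [
  -- iteration 1/3 --
  LT 297: heading 0 -> 297
  BK 17: (0,0) -> (-7.718,15.147) [heading=297, move]
  -- iteration 2/3 --
  LT 297: heading 297 -> 234
  BK 17: (-7.718,15.147) -> (2.275,28.9) [heading=234, move]
  -- iteration 3/3 --
  LT 297: heading 234 -> 171
  BK 17: (2.275,28.9) -> (19.065,26.241) [heading=171, move]
]
FD 11: (19.065,26.241) -> (8.201,27.962) [heading=171, move]
Final: pos=(8.201,27.962), heading=171, 0 segment(s) drawn
Segments drawn: 0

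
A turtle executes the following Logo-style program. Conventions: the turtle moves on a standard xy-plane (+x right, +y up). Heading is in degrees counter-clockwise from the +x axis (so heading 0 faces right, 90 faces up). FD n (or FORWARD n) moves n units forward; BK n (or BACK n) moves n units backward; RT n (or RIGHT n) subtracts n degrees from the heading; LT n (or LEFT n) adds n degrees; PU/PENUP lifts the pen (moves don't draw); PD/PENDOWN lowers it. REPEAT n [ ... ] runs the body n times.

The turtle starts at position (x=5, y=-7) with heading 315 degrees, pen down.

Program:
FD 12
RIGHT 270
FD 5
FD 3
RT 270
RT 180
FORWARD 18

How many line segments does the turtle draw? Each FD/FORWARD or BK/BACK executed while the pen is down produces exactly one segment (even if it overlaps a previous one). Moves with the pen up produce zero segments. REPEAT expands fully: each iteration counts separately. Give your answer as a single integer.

Executing turtle program step by step:
Start: pos=(5,-7), heading=315, pen down
FD 12: (5,-7) -> (13.485,-15.485) [heading=315, draw]
RT 270: heading 315 -> 45
FD 5: (13.485,-15.485) -> (17.021,-11.95) [heading=45, draw]
FD 3: (17.021,-11.95) -> (19.142,-9.828) [heading=45, draw]
RT 270: heading 45 -> 135
RT 180: heading 135 -> 315
FD 18: (19.142,-9.828) -> (31.87,-22.556) [heading=315, draw]
Final: pos=(31.87,-22.556), heading=315, 4 segment(s) drawn
Segments drawn: 4

Answer: 4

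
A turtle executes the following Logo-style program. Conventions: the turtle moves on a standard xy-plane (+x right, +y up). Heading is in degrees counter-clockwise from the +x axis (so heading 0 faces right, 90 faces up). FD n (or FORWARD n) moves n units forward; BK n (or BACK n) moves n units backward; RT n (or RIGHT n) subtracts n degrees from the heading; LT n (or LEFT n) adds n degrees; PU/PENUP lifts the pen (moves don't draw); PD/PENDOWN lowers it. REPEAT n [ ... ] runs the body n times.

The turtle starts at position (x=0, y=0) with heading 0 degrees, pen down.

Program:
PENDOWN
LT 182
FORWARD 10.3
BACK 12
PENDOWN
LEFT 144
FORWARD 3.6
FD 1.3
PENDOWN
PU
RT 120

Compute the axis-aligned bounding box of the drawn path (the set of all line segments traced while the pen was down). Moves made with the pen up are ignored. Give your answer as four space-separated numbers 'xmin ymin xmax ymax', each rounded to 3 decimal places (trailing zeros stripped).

Executing turtle program step by step:
Start: pos=(0,0), heading=0, pen down
PD: pen down
LT 182: heading 0 -> 182
FD 10.3: (0,0) -> (-10.294,-0.359) [heading=182, draw]
BK 12: (-10.294,-0.359) -> (1.699,0.059) [heading=182, draw]
PD: pen down
LT 144: heading 182 -> 326
FD 3.6: (1.699,0.059) -> (4.683,-1.954) [heading=326, draw]
FD 1.3: (4.683,-1.954) -> (5.761,-2.681) [heading=326, draw]
PD: pen down
PU: pen up
RT 120: heading 326 -> 206
Final: pos=(5.761,-2.681), heading=206, 4 segment(s) drawn

Segment endpoints: x in {-10.294, 0, 1.699, 4.683, 5.761}, y in {-2.681, -1.954, -0.359, 0, 0.059}
xmin=-10.294, ymin=-2.681, xmax=5.761, ymax=0.059

Answer: -10.294 -2.681 5.761 0.059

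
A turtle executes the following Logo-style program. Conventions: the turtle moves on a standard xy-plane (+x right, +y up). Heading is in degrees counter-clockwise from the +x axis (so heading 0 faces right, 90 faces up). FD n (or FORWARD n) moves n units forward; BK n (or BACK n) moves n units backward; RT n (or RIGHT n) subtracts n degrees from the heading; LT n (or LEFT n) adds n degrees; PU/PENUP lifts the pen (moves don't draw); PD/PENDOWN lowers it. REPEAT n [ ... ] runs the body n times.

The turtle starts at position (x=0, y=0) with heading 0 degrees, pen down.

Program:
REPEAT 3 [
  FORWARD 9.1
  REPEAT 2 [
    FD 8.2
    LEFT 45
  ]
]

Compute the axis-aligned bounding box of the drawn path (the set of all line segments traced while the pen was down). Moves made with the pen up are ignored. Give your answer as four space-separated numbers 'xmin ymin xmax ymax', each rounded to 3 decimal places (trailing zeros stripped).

Executing turtle program step by step:
Start: pos=(0,0), heading=0, pen down
REPEAT 3 [
  -- iteration 1/3 --
  FD 9.1: (0,0) -> (9.1,0) [heading=0, draw]
  REPEAT 2 [
    -- iteration 1/2 --
    FD 8.2: (9.1,0) -> (17.3,0) [heading=0, draw]
    LT 45: heading 0 -> 45
    -- iteration 2/2 --
    FD 8.2: (17.3,0) -> (23.098,5.798) [heading=45, draw]
    LT 45: heading 45 -> 90
  ]
  -- iteration 2/3 --
  FD 9.1: (23.098,5.798) -> (23.098,14.898) [heading=90, draw]
  REPEAT 2 [
    -- iteration 1/2 --
    FD 8.2: (23.098,14.898) -> (23.098,23.098) [heading=90, draw]
    LT 45: heading 90 -> 135
    -- iteration 2/2 --
    FD 8.2: (23.098,23.098) -> (17.3,28.897) [heading=135, draw]
    LT 45: heading 135 -> 180
  ]
  -- iteration 3/3 --
  FD 9.1: (17.3,28.897) -> (8.2,28.897) [heading=180, draw]
  REPEAT 2 [
    -- iteration 1/2 --
    FD 8.2: (8.2,28.897) -> (0,28.897) [heading=180, draw]
    LT 45: heading 180 -> 225
    -- iteration 2/2 --
    FD 8.2: (0,28.897) -> (-5.798,23.098) [heading=225, draw]
    LT 45: heading 225 -> 270
  ]
]
Final: pos=(-5.798,23.098), heading=270, 9 segment(s) drawn

Segment endpoints: x in {-5.798, 0, 0, 8.2, 9.1, 17.3, 23.098}, y in {0, 5.798, 14.898, 23.098, 28.897}
xmin=-5.798, ymin=0, xmax=23.098, ymax=28.897

Answer: -5.798 0 23.098 28.897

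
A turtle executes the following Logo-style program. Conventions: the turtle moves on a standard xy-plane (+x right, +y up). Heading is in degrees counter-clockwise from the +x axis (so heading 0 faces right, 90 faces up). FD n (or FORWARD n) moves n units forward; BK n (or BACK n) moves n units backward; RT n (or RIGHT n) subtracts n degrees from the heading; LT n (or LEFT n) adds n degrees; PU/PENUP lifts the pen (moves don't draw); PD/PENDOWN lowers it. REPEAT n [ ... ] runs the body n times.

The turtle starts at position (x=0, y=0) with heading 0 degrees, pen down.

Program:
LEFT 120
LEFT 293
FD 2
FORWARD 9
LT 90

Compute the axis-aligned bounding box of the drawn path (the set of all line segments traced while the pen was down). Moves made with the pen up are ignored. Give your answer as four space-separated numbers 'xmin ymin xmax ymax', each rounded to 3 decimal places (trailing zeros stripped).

Answer: 0 0 6.62 8.785

Derivation:
Executing turtle program step by step:
Start: pos=(0,0), heading=0, pen down
LT 120: heading 0 -> 120
LT 293: heading 120 -> 53
FD 2: (0,0) -> (1.204,1.597) [heading=53, draw]
FD 9: (1.204,1.597) -> (6.62,8.785) [heading=53, draw]
LT 90: heading 53 -> 143
Final: pos=(6.62,8.785), heading=143, 2 segment(s) drawn

Segment endpoints: x in {0, 1.204, 6.62}, y in {0, 1.597, 8.785}
xmin=0, ymin=0, xmax=6.62, ymax=8.785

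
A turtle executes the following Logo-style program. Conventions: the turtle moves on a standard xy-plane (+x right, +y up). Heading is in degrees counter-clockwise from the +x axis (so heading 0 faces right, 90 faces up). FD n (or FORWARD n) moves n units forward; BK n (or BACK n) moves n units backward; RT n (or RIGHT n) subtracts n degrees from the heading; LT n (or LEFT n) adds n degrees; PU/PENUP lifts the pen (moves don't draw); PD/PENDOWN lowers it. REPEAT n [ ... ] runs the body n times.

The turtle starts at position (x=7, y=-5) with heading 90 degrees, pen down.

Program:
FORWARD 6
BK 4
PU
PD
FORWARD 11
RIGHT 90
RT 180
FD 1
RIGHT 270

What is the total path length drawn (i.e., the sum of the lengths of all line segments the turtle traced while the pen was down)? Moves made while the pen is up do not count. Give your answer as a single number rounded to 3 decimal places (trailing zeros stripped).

Answer: 22

Derivation:
Executing turtle program step by step:
Start: pos=(7,-5), heading=90, pen down
FD 6: (7,-5) -> (7,1) [heading=90, draw]
BK 4: (7,1) -> (7,-3) [heading=90, draw]
PU: pen up
PD: pen down
FD 11: (7,-3) -> (7,8) [heading=90, draw]
RT 90: heading 90 -> 0
RT 180: heading 0 -> 180
FD 1: (7,8) -> (6,8) [heading=180, draw]
RT 270: heading 180 -> 270
Final: pos=(6,8), heading=270, 4 segment(s) drawn

Segment lengths:
  seg 1: (7,-5) -> (7,1), length = 6
  seg 2: (7,1) -> (7,-3), length = 4
  seg 3: (7,-3) -> (7,8), length = 11
  seg 4: (7,8) -> (6,8), length = 1
Total = 22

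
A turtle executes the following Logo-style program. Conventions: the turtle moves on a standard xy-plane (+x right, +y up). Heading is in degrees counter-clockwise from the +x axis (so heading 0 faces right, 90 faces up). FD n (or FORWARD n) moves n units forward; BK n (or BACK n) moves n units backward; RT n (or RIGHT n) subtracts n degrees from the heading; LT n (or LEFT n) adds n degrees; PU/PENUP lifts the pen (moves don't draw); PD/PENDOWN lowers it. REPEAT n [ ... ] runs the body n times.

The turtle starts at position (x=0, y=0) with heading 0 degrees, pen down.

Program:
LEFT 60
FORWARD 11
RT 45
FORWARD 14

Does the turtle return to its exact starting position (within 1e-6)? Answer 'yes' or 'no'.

Answer: no

Derivation:
Executing turtle program step by step:
Start: pos=(0,0), heading=0, pen down
LT 60: heading 0 -> 60
FD 11: (0,0) -> (5.5,9.526) [heading=60, draw]
RT 45: heading 60 -> 15
FD 14: (5.5,9.526) -> (19.023,13.15) [heading=15, draw]
Final: pos=(19.023,13.15), heading=15, 2 segment(s) drawn

Start position: (0, 0)
Final position: (19.023, 13.15)
Distance = 23.126; >= 1e-6 -> NOT closed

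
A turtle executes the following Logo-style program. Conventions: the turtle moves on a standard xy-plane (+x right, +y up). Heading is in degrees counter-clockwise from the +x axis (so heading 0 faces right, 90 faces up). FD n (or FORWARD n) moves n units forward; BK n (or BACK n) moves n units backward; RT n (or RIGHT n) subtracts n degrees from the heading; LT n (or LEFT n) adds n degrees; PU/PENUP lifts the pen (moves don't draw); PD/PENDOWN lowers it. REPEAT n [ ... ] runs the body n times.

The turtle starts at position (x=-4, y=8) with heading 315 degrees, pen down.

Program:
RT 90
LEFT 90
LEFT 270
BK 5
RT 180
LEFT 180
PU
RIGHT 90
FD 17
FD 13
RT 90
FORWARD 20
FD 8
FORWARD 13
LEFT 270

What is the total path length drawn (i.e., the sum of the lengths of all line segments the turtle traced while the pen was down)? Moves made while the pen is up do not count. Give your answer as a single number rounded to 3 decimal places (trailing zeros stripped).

Answer: 5

Derivation:
Executing turtle program step by step:
Start: pos=(-4,8), heading=315, pen down
RT 90: heading 315 -> 225
LT 90: heading 225 -> 315
LT 270: heading 315 -> 225
BK 5: (-4,8) -> (-0.464,11.536) [heading=225, draw]
RT 180: heading 225 -> 45
LT 180: heading 45 -> 225
PU: pen up
RT 90: heading 225 -> 135
FD 17: (-0.464,11.536) -> (-12.485,23.556) [heading=135, move]
FD 13: (-12.485,23.556) -> (-21.678,32.749) [heading=135, move]
RT 90: heading 135 -> 45
FD 20: (-21.678,32.749) -> (-7.536,46.891) [heading=45, move]
FD 8: (-7.536,46.891) -> (-1.879,52.548) [heading=45, move]
FD 13: (-1.879,52.548) -> (7.314,61.74) [heading=45, move]
LT 270: heading 45 -> 315
Final: pos=(7.314,61.74), heading=315, 1 segment(s) drawn

Segment lengths:
  seg 1: (-4,8) -> (-0.464,11.536), length = 5
Total = 5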